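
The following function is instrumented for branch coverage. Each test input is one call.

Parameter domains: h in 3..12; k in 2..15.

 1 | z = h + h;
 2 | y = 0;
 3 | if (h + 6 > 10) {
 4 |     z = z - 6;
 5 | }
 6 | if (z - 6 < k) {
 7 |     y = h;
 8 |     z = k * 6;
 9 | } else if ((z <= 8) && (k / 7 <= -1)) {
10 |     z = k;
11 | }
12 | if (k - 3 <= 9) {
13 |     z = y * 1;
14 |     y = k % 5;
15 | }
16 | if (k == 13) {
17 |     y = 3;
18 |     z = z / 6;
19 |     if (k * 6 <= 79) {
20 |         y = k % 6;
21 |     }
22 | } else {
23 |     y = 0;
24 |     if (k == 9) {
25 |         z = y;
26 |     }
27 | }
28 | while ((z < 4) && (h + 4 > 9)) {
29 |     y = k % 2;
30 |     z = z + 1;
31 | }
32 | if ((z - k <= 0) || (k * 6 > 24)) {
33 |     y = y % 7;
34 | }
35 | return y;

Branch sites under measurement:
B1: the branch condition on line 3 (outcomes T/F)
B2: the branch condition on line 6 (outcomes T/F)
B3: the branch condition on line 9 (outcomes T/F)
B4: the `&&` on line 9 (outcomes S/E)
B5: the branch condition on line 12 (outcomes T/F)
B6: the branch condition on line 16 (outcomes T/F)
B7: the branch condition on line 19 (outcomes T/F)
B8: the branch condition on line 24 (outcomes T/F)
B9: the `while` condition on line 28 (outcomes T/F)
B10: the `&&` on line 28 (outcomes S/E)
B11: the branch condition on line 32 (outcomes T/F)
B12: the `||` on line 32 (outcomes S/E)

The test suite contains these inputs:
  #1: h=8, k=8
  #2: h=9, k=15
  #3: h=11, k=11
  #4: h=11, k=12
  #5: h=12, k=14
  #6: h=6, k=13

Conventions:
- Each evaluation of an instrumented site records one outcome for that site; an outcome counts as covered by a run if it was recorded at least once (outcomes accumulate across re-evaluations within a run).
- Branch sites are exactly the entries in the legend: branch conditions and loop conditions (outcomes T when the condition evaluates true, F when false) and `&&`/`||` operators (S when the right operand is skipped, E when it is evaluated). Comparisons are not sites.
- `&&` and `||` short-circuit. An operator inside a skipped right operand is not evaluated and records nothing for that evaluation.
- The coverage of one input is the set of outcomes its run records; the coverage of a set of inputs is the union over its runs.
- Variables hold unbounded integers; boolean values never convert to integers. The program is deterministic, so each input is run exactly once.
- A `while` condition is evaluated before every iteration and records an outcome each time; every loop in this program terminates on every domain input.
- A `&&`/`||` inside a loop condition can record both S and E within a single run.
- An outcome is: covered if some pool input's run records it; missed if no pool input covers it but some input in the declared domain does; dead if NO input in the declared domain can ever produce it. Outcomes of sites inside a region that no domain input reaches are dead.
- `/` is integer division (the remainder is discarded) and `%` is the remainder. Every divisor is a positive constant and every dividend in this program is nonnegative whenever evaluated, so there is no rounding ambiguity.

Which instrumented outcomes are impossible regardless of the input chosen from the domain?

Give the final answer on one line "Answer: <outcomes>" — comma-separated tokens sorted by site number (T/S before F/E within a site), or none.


checking every outcome against all 140 domain inputs:
  B3=T: never recorded by any domain input -> dead
  B7=F: never recorded by any domain input -> dead
  reachable outcomes have witnesses, e.g. B1=T (e.g. h=5, k=2), B1=F (e.g. h=3, k=2), B2=T (e.g. h=3, k=2), B2=F (e.g. h=4, k=2)
Answer: B3=T, B7=F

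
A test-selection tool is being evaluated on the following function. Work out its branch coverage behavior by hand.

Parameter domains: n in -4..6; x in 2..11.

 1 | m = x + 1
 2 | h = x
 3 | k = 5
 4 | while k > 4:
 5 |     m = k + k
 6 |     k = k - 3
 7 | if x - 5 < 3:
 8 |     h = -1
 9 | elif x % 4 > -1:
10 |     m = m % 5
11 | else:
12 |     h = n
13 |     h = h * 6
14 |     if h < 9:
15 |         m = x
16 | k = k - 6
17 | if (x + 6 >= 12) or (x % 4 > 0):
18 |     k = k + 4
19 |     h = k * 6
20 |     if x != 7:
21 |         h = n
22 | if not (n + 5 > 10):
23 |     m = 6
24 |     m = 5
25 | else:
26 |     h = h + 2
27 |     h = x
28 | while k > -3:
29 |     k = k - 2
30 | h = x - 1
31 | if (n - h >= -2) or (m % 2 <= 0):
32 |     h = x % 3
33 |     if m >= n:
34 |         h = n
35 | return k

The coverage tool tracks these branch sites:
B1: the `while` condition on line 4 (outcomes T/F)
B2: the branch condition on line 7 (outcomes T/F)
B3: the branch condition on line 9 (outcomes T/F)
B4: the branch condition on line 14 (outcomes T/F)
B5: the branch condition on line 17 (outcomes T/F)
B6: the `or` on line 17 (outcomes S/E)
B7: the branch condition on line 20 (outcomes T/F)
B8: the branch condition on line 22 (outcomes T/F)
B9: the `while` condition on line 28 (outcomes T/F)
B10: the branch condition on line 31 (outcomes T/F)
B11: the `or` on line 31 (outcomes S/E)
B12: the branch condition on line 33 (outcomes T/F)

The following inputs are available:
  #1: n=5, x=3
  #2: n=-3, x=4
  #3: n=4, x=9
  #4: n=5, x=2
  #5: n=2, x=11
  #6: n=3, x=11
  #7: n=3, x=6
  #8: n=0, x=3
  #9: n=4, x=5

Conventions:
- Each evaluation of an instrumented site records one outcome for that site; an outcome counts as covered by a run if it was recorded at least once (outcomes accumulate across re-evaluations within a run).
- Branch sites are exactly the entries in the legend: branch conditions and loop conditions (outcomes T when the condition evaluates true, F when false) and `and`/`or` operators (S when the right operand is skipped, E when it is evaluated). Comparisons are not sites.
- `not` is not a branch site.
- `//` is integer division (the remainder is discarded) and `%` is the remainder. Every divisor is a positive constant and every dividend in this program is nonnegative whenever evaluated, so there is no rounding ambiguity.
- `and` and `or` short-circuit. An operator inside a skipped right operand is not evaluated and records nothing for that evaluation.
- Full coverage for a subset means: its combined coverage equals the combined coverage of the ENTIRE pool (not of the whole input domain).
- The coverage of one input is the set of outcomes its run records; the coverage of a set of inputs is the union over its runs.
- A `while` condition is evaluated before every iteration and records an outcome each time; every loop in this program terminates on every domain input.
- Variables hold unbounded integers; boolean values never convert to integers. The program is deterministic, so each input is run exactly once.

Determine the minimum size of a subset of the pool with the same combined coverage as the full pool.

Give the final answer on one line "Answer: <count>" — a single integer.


input #1 (n=5, x=3): covers B1=T, B1=F, B2=T, B5=T, B6=E, B7=T, B8=T, B9=T, B9=F, B10=T, B11=S, B12=T
input #2 (n=-3, x=4): covers B1=T, B1=F, B2=T, B5=F, B6=E, B8=T, B9=F, B10=F, B11=E
input #3 (n=4, x=9): covers B1=T, B1=F, B2=F, B3=T, B5=T, B6=S, B7=T, B8=T, B9=T, B9=F, B10=F, B11=E
input #4 (n=5, x=2): covers B1=T, B1=F, B2=T, B5=T, B6=E, B7=T, B8=T, B9=T, B9=F, B10=T, B11=S, B12=T
input #5 (n=2, x=11): covers B1=T, B1=F, B2=F, B3=T, B5=T, B6=S, B7=T, B8=T, B9=T, B9=F, B10=F, B11=E
input #6 (n=3, x=11): covers B1=T, B1=F, B2=F, B3=T, B5=T, B6=S, B7=T, B8=T, B9=T, B9=F, B10=F, B11=E
input #7 (n=3, x=6): covers B1=T, B1=F, B2=T, B5=T, B6=S, B7=T, B8=T, B9=T, B9=F, B10=T, B11=S, B12=T
input #8 (n=0, x=3): covers B1=T, B1=F, B2=T, B5=T, B6=E, B7=T, B8=T, B9=T, B9=F, B10=T, B11=S, B12=T
input #9 (n=4, x=5): covers B1=T, B1=F, B2=T, B5=T, B6=E, B7=T, B8=T, B9=T, B9=F, B10=T, B11=S, B12=T
together the pool reaches 18 outcomes: B1=T, B1=F, B2=T, B2=F, B3=T, B5=T, B5=F, B6=S, B6=E, B7=T, B8=T, B9=T, B9=F, B10=T, B10=F, B11=S, B11=E, B12=T
no size-1 subset reaches all 18 outcomes (best union: 12/18)
no size-2 subset reaches all 18 outcomes (best union: 17/18)
at size 3, {1, 2, 3} reaches all 18 outcomes; every lexicographically earlier size-3 subset fails
Answer: 3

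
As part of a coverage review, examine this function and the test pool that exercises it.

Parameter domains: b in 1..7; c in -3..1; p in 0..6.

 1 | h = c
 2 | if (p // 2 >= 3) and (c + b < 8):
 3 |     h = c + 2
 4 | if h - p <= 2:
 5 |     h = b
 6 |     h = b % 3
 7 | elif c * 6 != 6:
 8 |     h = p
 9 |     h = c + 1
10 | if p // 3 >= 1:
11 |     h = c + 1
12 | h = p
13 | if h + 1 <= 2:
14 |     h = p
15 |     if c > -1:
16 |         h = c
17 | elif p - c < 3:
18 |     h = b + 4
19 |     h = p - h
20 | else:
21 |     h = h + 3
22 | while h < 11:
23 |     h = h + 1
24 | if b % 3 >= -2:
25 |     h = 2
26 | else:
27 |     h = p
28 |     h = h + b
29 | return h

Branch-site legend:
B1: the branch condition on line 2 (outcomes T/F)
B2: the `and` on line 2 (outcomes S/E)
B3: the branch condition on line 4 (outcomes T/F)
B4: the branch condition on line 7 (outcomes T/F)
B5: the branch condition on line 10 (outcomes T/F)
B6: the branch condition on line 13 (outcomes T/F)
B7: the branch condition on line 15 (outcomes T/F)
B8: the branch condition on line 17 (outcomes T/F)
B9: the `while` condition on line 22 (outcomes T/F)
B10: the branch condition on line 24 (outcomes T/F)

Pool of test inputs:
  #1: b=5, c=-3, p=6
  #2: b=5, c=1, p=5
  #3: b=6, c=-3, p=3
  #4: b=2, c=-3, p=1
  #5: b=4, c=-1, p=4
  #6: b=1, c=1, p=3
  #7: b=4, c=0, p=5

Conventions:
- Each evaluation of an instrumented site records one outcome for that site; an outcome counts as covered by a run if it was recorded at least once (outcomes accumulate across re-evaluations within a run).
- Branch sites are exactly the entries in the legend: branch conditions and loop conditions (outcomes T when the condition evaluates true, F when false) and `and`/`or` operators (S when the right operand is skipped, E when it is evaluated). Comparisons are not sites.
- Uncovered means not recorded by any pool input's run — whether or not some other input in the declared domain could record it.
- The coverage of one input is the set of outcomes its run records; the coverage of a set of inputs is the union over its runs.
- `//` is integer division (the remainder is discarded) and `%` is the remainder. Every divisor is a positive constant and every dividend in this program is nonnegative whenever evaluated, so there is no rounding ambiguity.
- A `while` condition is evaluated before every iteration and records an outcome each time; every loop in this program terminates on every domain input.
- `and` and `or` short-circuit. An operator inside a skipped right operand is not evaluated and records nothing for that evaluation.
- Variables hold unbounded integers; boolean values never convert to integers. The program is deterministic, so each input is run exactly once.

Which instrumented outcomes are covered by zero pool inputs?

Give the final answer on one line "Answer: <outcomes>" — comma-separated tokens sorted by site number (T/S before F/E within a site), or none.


test 1 (b=5, c=-3, p=6) hits B1=T, B2=E, B3=T, B5=T, B6=F, B8=F, B9=T, B9=F, B10=T
test 2 (b=5, c=1, p=5) hits B1=F, B2=S, B3=T, B5=T, B6=F, B8=F, B9=T, B9=F, B10=T
test 3 (b=6, c=-3, p=3) hits B1=F, B2=S, B3=T, B5=T, B6=F, B8=F, B9=T, B9=F, B10=T
test 4 (b=2, c=-3, p=1) hits B1=F, B2=S, B3=T, B5=F, B6=T, B7=F, B9=T, B9=F, B10=T
test 5 (b=4, c=-1, p=4) hits B1=F, B2=S, B3=T, B5=T, B6=F, B8=F, B9=T, B9=F, B10=T
test 6 (b=1, c=1, p=3) hits B1=F, B2=S, B3=T, B5=T, B6=F, B8=T, B9=T, B9=F, B10=T
test 7 (b=4, c=0, p=5) hits B1=F, B2=S, B3=T, B5=T, B6=F, B8=F, B9=T, B9=F, B10=T
union over the pool: B1=T, B1=F, B2=S, B2=E, B3=T, B5=T, B5=F, B6=T, B6=F, B7=F, B8=T, B8=F, B9=T, B9=F, B10=T
uncovered (5 of 20): B3=F, B4=T, B4=F, B7=T, B10=F
Answer: B3=F, B4=T, B4=F, B7=T, B10=F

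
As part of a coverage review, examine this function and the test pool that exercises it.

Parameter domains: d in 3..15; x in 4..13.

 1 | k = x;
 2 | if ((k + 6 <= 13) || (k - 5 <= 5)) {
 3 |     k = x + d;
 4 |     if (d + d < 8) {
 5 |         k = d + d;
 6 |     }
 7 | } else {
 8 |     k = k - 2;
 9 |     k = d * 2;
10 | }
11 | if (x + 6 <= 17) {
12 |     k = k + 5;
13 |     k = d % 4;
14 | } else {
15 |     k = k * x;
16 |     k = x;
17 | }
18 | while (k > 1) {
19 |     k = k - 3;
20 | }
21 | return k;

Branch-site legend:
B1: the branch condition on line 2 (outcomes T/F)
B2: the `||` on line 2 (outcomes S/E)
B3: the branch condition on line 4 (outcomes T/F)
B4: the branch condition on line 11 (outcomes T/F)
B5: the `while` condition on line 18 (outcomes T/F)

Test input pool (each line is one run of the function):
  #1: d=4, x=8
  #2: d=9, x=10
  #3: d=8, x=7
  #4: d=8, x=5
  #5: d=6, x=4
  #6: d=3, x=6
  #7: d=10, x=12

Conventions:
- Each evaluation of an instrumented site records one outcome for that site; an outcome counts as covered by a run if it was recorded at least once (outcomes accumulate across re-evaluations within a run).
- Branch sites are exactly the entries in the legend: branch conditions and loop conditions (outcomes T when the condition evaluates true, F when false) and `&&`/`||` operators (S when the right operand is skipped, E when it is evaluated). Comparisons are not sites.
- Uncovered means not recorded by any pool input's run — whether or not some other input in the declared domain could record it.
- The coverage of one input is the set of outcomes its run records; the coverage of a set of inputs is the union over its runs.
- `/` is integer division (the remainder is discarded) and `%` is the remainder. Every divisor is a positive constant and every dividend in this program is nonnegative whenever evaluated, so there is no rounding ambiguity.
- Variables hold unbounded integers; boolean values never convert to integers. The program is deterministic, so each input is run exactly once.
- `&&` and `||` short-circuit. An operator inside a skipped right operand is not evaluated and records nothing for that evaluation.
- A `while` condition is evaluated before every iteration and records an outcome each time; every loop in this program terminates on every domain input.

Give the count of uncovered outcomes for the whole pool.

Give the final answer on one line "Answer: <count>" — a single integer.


test 1 (d=4, x=8) fires B2->E, B1->T, B3->F, B4->T, B5->F; hits B1=T, B2=E, B3=F, B4=T, B5=F
test 2 (d=9, x=10) fires B2->E, B1->T, B3->F, B4->T, B5->F; hits B1=T, B2=E, B3=F, B4=T, B5=F
test 3 (d=8, x=7) fires B2->S, B1->T, B3->F, B4->T, B5->F; hits B1=T, B2=S, B3=F, B4=T, B5=F
test 4 (d=8, x=5) fires B2->S, B1->T, B3->F, B4->T, B5->F; hits B1=T, B2=S, B3=F, B4=T, B5=F
test 5 (d=6, x=4) fires B2->S, B1->T, B3->F, B4->T, B5->T, B5->F; hits B1=T, B2=S, B3=F, B4=T, B5=T, B5=F
test 6 (d=3, x=6) fires B2->S, B1->T, B3->T, B4->T, B5->T, B5->F; hits B1=T, B2=S, B3=T, B4=T, B5=T, B5=F
test 7 (d=10, x=12) fires B2->E, B1->F, B4->F, B5->T, B5->T, B5->T, B5->T, B5->F; hits B1=F, B2=E, B4=F, B5=T, B5=F
union over the pool: B1=T, B1=F, B2=S, B2=E, B3=T, B3=F, B4=T, B4=F, B5=T, B5=F
uncovered (0 of 10): none
Answer: 0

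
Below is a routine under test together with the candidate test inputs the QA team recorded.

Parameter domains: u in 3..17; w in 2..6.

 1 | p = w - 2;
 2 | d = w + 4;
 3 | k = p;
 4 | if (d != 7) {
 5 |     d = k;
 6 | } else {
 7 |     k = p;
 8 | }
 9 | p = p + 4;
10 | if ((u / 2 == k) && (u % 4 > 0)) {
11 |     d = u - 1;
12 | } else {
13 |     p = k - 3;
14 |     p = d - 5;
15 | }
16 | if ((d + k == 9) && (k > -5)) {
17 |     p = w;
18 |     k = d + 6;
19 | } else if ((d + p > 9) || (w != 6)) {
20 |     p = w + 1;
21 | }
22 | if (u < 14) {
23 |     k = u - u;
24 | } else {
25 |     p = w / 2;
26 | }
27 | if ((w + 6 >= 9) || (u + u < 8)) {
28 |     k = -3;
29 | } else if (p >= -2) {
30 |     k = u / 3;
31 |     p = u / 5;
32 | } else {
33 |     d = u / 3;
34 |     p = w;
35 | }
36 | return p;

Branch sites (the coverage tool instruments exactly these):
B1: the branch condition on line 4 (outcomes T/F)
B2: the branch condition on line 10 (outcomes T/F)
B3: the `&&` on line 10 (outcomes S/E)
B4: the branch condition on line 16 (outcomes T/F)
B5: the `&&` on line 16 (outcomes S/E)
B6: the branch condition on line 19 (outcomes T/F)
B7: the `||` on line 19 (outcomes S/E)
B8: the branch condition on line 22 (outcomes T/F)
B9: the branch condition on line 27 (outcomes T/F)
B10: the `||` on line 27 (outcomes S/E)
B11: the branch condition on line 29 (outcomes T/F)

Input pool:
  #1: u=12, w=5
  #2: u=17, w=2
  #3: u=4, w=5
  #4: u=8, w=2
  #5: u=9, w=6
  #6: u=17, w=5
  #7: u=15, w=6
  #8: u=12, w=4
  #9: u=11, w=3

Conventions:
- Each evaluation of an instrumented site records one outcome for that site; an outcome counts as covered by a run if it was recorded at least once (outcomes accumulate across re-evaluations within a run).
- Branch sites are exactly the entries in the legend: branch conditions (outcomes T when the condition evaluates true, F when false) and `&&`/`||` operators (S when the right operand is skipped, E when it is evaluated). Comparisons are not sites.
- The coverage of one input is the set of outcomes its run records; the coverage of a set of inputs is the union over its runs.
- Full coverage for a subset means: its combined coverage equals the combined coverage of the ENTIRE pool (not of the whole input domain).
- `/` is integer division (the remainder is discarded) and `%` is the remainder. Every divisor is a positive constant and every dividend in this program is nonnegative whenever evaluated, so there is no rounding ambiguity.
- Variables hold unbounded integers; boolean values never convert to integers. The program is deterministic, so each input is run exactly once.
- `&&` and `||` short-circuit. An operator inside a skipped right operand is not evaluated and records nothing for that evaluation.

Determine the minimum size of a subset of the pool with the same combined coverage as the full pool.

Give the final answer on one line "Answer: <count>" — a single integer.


input #1 (u=12, w=5): events B1->T, B3->S, B2->F, B5->S, B4->F, B7->E, B6->T, B8->T, B10->S, B9->T; covers B1=T, B2=F, B3=S, B4=F, B5=S, B6=T, B7=E, B8=T, B9=T, B10=S
input #2 (u=17, w=2): events B1->T, B3->S, B2->F, B5->S, B4->F, B7->E, B6->T, B8->F, B10->E, B9->F, B11->T; covers B1=T, B2=F, B3=S, B4=F, B5=S, B6=T, B7=E, B8=F, B9=F, B10=E, B11=T
input #3 (u=4, w=5): events B1->T, B3->S, B2->F, B5->S, B4->F, B7->E, B6->T, B8->T, B10->S, B9->T; covers B1=T, B2=F, B3=S, B4=F, B5=S, B6=T, B7=E, B8=T, B9=T, B10=S
input #4 (u=8, w=2): events B1->T, B3->S, B2->F, B5->S, B4->F, B7->E, B6->T, B8->T, B10->E, B9->F, B11->T; covers B1=T, B2=F, B3=S, B4=F, B5=S, B6=T, B7=E, B8=T, B9=F, B10=E, B11=T
input #5 (u=9, w=6): events B1->T, B3->E, B2->T, B5->S, B4->F, B7->S, B6->T, B8->T, B10->S, B9->T; covers B1=T, B2=T, B3=E, B4=F, B5=S, B6=T, B7=S, B8=T, B9=T, B10=S
input #6 (u=17, w=5): events B1->T, B3->S, B2->F, B5->S, B4->F, B7->E, B6->T, B8->F, B10->S, B9->T; covers B1=T, B2=F, B3=S, B4=F, B5=S, B6=T, B7=E, B8=F, B9=T, B10=S
input #7 (u=15, w=6): events B1->T, B3->S, B2->F, B5->S, B4->F, B7->E, B6->F, B8->F, B10->S, B9->T; covers B1=T, B2=F, B3=S, B4=F, B5=S, B6=F, B7=E, B8=F, B9=T, B10=S
input #8 (u=12, w=4): events B1->T, B3->S, B2->F, B5->S, B4->F, B7->E, B6->T, B8->T, B10->S, B9->T; covers B1=T, B2=F, B3=S, B4=F, B5=S, B6=T, B7=E, B8=T, B9=T, B10=S
input #9 (u=11, w=3): events B1->F, B3->S, B2->F, B5->S, B4->F, B7->E, B6->T, B8->T, B10->S, B9->T; covers B1=F, B2=F, B3=S, B4=F, B5=S, B6=T, B7=E, B8=T, B9=T, B10=S
together the pool reaches 19 outcomes: B1=T, B1=F, B2=T, B2=F, B3=S, B3=E, B4=F, B5=S, B6=T, B6=F, B7=S, B7=E, B8=T, B8=F, B9=T, B9=F, B10=S, B10=E, B11=T
every size-1 subset falls short of the 19 outcomes (best: 11/19)
every size-2 subset falls short of the 19 outcomes (best: 17/19)
every size-3 subset falls short of the 19 outcomes (best: 18/19)
the canonical winner is {2, 5, 7, 9}: size 4, full 19-outcome coverage, earliest index list among size-4 covers
Answer: 4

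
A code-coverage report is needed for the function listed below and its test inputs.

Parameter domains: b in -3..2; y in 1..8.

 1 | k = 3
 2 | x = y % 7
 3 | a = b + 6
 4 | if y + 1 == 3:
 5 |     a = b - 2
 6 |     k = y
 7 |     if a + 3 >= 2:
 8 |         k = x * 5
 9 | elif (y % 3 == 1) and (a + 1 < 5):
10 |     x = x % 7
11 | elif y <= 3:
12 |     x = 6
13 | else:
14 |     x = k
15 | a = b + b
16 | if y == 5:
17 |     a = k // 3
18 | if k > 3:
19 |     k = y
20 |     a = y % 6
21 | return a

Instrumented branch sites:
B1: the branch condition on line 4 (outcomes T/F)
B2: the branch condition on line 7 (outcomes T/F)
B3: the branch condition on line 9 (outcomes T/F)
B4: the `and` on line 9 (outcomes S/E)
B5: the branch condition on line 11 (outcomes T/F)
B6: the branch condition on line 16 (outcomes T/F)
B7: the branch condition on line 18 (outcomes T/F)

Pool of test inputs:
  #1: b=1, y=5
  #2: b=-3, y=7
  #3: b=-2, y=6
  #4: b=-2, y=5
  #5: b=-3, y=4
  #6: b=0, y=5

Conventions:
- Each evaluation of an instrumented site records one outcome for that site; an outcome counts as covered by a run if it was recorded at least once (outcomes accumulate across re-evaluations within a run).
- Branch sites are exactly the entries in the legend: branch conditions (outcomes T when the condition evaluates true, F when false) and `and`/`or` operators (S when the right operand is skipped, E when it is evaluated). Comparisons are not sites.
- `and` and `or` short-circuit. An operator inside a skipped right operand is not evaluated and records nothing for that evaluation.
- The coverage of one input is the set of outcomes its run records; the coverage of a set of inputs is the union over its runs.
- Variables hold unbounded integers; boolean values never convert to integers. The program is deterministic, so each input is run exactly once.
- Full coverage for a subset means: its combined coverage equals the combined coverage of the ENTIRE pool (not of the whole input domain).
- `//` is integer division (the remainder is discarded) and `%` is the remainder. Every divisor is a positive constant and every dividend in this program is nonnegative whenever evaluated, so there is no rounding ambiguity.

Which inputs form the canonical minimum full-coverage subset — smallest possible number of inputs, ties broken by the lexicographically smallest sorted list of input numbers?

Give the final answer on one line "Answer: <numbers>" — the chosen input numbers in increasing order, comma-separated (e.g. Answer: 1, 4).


run #1 (b=1, y=5) records B1=F, B3=F, B4=S, B5=F, B6=T, B7=F
run #2 (b=-3, y=7) records B1=F, B3=T, B4=E, B6=F, B7=F
run #3 (b=-2, y=6) records B1=F, B3=F, B4=S, B5=F, B6=F, B7=F
run #4 (b=-2, y=5) records B1=F, B3=F, B4=S, B5=F, B6=T, B7=F
run #5 (b=-3, y=4) records B1=F, B3=T, B4=E, B6=F, B7=F
run #6 (b=0, y=5) records B1=F, B3=F, B4=S, B5=F, B6=T, B7=F
the full pool covers 9 outcomes: B1=F, B3=T, B3=F, B4=S, B4=E, B5=F, B6=T, B6=F, B7=F
every size-1 subset falls short of the 9 outcomes (best: 6/9)
at size 2, {1, 2} reaches all 9 outcomes; every lexicographically earlier size-2 subset fails
Answer: 1, 2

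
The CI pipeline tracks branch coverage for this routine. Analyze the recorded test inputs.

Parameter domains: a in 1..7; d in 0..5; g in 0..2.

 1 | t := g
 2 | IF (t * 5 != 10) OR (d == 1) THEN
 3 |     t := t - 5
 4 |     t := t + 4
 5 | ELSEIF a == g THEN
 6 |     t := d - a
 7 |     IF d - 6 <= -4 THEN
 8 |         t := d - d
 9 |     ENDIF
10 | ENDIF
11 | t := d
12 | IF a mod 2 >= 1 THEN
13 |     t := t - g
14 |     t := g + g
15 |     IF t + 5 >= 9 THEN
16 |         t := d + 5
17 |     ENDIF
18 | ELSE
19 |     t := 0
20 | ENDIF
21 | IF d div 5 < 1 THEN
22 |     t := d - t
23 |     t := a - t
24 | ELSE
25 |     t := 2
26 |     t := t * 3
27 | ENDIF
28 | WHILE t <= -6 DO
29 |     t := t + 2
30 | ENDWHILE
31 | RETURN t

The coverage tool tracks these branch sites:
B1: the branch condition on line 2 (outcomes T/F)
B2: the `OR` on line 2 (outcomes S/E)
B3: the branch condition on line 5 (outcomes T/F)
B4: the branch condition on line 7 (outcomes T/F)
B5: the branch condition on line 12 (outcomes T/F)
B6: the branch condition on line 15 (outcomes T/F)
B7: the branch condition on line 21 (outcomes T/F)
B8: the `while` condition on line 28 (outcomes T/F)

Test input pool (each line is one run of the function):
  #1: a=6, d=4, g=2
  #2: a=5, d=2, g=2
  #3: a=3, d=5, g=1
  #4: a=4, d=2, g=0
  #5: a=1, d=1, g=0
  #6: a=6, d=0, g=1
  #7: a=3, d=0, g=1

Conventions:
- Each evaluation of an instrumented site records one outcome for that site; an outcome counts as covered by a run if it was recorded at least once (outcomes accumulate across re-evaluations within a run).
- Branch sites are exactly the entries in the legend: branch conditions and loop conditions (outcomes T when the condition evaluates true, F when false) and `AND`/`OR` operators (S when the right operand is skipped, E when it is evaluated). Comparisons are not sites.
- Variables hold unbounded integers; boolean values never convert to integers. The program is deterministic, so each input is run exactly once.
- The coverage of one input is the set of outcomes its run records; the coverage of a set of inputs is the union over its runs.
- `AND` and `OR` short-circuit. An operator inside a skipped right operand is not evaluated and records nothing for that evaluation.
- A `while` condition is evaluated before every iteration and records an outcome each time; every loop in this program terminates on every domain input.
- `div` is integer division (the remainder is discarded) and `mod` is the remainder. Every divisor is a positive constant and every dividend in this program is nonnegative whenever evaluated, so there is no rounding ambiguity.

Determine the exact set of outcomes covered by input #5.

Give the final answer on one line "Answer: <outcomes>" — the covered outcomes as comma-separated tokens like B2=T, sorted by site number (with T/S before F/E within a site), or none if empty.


Tracing the run of input #5 (a=1, d=1, g=0):
  B2->S, B1->T, B5->T, B6->F, B7->T, B8->F
distinct outcomes covered: B1=T, B2=S, B5=T, B6=F, B7=T, B8=F
Answer: B1=T, B2=S, B5=T, B6=F, B7=T, B8=F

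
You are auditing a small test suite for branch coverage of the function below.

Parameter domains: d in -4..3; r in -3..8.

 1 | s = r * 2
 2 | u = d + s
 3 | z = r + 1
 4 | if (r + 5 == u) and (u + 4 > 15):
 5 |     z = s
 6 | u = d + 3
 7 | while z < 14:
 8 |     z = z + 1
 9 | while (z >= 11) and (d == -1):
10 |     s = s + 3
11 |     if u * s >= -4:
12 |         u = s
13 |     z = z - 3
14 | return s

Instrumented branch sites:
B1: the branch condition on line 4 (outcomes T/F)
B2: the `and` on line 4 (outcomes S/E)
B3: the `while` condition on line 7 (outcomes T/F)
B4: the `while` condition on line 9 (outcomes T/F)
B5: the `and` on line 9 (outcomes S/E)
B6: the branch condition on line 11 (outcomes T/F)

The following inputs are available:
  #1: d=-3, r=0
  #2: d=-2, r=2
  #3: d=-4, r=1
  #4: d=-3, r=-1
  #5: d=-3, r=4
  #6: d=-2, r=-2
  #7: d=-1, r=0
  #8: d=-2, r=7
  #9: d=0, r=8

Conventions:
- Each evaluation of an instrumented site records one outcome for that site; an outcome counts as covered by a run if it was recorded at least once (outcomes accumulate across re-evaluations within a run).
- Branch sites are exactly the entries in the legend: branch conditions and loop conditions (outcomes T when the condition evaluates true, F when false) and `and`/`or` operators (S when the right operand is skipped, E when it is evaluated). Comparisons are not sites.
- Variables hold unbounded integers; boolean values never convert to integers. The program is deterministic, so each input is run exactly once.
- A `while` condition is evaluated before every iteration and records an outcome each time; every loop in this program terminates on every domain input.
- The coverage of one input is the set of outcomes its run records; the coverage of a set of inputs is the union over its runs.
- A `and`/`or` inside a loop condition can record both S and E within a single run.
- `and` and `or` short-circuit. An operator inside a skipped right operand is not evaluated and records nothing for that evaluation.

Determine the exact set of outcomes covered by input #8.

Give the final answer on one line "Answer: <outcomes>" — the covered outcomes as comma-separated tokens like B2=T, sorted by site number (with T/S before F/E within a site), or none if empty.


Simulating input #8 (d=-2, r=7) step by step:
  B2->E, B1->T, B3->F, B5->E, B4->F
collecting distinct outcomes: B1=T, B2=E, B3=F, B4=F, B5=E
Answer: B1=T, B2=E, B3=F, B4=F, B5=E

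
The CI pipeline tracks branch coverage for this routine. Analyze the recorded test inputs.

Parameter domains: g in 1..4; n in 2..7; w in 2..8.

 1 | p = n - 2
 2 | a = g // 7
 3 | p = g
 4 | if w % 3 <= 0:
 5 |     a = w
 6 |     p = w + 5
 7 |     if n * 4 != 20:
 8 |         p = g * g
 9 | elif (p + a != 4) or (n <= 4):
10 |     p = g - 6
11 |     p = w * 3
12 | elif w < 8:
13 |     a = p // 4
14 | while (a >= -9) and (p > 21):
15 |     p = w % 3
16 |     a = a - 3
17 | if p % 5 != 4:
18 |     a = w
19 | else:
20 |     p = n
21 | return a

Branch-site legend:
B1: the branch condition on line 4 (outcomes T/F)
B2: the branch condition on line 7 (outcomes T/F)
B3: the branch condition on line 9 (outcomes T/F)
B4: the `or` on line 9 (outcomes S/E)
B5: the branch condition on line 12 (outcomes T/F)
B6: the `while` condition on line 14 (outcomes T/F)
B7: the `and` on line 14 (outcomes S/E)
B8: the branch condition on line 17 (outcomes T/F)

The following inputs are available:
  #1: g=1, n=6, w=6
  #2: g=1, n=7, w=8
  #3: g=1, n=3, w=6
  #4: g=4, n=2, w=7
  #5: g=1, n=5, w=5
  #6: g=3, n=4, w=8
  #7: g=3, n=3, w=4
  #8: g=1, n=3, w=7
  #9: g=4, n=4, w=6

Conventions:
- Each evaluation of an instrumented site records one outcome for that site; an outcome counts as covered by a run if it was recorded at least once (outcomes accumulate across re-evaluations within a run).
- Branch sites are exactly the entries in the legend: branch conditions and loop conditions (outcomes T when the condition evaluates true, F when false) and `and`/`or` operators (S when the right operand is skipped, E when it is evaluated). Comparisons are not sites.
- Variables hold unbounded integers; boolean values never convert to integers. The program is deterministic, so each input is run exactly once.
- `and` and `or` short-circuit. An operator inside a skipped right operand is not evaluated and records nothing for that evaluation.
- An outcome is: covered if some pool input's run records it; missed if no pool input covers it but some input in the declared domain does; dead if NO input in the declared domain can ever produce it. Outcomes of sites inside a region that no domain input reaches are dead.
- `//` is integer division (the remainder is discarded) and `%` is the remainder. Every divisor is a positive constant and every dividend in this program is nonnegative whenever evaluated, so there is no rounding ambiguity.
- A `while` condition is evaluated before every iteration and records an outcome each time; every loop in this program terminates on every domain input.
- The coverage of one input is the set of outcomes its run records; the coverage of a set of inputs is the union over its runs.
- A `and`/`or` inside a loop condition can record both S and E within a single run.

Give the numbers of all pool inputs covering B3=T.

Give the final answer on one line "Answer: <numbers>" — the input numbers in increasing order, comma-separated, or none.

input #1 (g=1, n=6, w=6): never hits B3=T
input #2 (g=1, n=7, w=8): hits B3=T
input #3 (g=1, n=3, w=6): never hits B3=T
input #4 (g=4, n=2, w=7): hits B3=T
input #5 (g=1, n=5, w=5): hits B3=T
input #6 (g=3, n=4, w=8): hits B3=T
input #7 (g=3, n=3, w=4): hits B3=T
input #8 (g=1, n=3, w=7): hits B3=T
input #9 (g=4, n=4, w=6): never hits B3=T

Answer: 2, 4, 5, 6, 7, 8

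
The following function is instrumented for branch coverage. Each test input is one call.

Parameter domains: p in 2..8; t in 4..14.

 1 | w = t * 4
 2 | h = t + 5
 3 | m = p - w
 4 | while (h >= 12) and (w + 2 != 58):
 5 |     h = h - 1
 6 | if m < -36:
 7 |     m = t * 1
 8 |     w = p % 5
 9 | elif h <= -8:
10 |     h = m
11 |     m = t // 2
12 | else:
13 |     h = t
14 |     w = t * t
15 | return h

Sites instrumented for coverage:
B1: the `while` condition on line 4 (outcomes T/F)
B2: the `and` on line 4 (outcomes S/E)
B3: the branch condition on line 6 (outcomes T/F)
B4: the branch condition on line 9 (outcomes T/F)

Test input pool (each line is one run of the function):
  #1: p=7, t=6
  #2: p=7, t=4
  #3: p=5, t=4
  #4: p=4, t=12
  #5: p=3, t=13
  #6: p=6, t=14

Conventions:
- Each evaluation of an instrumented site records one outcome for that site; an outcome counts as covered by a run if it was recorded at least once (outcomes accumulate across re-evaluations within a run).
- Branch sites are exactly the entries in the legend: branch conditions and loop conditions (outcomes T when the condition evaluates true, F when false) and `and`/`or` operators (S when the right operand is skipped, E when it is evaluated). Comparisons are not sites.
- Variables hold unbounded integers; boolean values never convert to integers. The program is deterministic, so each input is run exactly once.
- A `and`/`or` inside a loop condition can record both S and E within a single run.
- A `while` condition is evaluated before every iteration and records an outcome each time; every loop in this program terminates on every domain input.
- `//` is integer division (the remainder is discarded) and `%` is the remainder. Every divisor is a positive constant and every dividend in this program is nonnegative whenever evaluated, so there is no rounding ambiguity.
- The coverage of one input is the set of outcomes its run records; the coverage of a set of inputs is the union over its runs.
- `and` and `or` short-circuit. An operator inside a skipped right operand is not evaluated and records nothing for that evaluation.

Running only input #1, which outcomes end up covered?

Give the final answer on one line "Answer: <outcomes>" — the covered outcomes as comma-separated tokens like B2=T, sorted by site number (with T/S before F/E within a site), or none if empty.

Tracing the run of input #1 (p=7, t=6):
  B2->S, B1->F, B3->F, B4->F
collecting distinct outcomes: B1=F, B2=S, B3=F, B4=F

Answer: B1=F, B2=S, B3=F, B4=F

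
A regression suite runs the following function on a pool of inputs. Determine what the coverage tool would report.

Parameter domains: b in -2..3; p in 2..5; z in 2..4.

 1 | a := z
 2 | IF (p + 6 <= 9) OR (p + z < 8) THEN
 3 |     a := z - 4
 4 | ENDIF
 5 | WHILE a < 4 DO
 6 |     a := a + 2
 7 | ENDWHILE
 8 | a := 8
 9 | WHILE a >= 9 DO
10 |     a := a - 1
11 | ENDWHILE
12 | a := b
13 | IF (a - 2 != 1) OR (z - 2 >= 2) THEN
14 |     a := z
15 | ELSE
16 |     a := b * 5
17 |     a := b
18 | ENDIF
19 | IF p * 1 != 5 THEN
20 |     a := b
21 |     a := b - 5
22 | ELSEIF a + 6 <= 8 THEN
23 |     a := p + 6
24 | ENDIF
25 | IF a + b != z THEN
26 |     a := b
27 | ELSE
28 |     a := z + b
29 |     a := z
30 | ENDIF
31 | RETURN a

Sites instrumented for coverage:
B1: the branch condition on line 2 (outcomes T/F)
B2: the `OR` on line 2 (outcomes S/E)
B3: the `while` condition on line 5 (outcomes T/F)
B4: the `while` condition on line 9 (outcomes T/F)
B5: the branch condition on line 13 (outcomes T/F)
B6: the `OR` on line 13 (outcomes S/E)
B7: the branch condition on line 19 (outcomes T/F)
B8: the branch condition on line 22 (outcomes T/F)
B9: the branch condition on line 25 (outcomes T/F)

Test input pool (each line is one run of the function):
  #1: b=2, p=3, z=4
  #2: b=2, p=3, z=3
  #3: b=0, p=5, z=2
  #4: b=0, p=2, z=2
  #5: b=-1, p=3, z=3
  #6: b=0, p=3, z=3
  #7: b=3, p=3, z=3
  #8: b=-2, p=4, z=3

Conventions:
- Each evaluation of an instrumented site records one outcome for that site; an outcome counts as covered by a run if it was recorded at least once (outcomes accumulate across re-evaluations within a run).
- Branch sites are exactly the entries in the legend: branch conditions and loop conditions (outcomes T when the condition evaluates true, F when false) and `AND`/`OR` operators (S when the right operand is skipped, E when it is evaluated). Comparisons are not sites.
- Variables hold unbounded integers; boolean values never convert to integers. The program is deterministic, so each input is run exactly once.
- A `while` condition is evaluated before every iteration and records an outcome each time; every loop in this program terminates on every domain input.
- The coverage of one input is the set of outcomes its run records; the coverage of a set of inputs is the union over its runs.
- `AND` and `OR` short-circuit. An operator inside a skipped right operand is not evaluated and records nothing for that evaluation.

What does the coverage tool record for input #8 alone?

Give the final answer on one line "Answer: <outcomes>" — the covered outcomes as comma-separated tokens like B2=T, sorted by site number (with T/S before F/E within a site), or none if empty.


Tracing the run of input #8 (b=-2, p=4, z=3):
  B2->E, B1->T, B3->T, B3->T, B3->T, B3->F, B4->F, B6->S, B5->T, B7->T
  B9->T
distinct outcomes covered: B1=T, B2=E, B3=T, B3=F, B4=F, B5=T, B6=S, B7=T, B9=T
Answer: B1=T, B2=E, B3=T, B3=F, B4=F, B5=T, B6=S, B7=T, B9=T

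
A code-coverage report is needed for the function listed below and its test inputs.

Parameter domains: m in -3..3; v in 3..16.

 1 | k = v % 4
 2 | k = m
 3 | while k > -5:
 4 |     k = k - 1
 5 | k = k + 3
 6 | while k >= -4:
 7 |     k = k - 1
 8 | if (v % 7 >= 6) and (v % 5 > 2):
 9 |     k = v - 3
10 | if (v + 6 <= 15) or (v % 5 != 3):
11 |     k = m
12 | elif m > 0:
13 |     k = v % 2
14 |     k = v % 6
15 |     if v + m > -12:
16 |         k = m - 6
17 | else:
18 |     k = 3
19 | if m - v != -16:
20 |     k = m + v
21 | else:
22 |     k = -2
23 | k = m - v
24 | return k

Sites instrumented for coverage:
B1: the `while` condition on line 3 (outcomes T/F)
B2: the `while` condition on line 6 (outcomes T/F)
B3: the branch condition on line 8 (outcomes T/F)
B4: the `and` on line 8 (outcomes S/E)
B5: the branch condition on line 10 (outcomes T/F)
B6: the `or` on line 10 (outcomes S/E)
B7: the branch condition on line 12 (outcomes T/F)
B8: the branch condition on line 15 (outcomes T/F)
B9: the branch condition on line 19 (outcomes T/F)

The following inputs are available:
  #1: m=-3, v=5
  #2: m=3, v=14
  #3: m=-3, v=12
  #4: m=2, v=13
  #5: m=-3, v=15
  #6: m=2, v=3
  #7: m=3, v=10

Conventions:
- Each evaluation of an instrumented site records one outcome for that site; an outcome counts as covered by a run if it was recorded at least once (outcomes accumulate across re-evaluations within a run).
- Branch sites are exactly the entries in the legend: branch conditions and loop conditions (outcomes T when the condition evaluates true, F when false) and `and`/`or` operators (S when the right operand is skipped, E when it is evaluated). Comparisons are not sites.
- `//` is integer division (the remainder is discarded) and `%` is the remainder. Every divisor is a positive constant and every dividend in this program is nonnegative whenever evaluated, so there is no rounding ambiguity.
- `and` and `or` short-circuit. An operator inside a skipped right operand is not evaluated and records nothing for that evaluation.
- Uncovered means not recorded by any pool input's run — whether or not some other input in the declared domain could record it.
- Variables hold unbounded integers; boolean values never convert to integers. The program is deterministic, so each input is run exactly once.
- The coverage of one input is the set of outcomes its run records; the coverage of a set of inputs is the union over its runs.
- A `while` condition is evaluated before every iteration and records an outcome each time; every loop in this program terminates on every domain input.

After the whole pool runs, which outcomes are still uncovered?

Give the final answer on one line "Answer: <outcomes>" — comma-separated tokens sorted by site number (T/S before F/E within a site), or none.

run #1 (m=-3, v=5) records B1=T, B1=F, B2=T, B2=F, B3=F, B4=S, B5=T, B6=S, B9=T
run #2 (m=3, v=14) records B1=T, B1=F, B2=T, B2=F, B3=F, B4=S, B5=T, B6=E, B9=T
run #3 (m=-3, v=12) records B1=T, B1=F, B2=T, B2=F, B3=F, B4=S, B5=T, B6=E, B9=T
run #4 (m=2, v=13) records B1=T, B1=F, B2=T, B2=F, B3=T, B4=E, B5=F, B6=E, B7=T, B8=T, B9=T
run #5 (m=-3, v=15) records B1=T, B1=F, B2=T, B2=F, B3=F, B4=S, B5=T, B6=E, B9=T
run #6 (m=2, v=3) records B1=T, B1=F, B2=T, B2=F, B3=F, B4=S, B5=T, B6=S, B9=T
run #7 (m=3, v=10) records B1=T, B1=F, B2=T, B2=F, B3=F, B4=S, B5=T, B6=E, B9=T
union over the pool: B1=T, B1=F, B2=T, B2=F, B3=T, B3=F, B4=S, B4=E, B5=T, B5=F, B6=S, B6=E, B7=T, B8=T, B9=T
uncovered (3 of 18): B7=F, B8=F, B9=F

Answer: B7=F, B8=F, B9=F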